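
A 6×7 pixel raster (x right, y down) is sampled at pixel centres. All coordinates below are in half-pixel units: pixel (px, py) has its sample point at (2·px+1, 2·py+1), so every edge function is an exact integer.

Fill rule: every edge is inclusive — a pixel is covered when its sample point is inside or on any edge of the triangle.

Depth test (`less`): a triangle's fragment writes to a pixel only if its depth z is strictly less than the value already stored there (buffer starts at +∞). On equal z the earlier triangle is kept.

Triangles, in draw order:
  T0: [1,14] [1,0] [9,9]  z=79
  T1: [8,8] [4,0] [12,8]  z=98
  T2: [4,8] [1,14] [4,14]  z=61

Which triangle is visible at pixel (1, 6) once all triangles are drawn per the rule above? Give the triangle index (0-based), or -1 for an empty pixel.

T0:
  2·area = 112
  edge (1, 14)→(1, 0): d=(0,-14) inclusive
  edge (1, 0)→(9, 9): d=(8,9) inclusive
  edge (9, 9)→(1, 14): d=(-8,5) inclusive
    (0,0)@(1, 1): e=[0,8,104] → X  [on edge]
    (1,0)@(3, 1): e=[28,-10,94] → .
    (0,1)@(1, 3): e=[0,24,88] → X  [on edge]
    (1,1)@(3, 3): e=[28,6,78] → X
    (2,1)@(5, 3): e=[56,-12,68] → .
    (0,2)@(1, 5): e=[0,40,72] → X  [on edge]
    (2,2)@(5, 5): e=[56,4,52] → X
    (3,2)@(7, 5): e=[84,-14,42] → .
    (0,3)@(1, 7): e=[0,56,56] → X  [on edge]
    (3,3)@(7, 7): e=[84,2,26] → X
    (4,3)@(9, 7): e=[112,-16,16] → .
    (0,4)@(1, 9): e=[0,72,40] → X  [on edge]
    (4,4)@(9, 9): e=[112,0,0] → X  [on edge]
    (0,5)@(1, 11): e=[0,88,24] → X  [on edge]
    (0,6)@(1, 13): e=[0,104,8] → X  [on edge]
  covered (19 px):
    X . . . . .
    X X . . . .
    X X X . . .
    X X X X . .
    X X X X X .
    X X X . . .
    X . . . . .
T1:
  2·area = 32
  edge (8, 8)→(4, 0): d=(-4,-8) inclusive
  edge (4, 0)→(12, 8): d=(8,8) inclusive
  edge (12, 8)→(8, 8): d=(-4,0) inclusive
    (2,0)@(5, 1): e=[4,0,28] → X  [on edge]
    (3,0)@(7, 1): e=[20,-16,28] → .
    (2,1)@(5, 3): e=[-4,16,20] → .
    (3,1)@(7, 3): e=[12,0,20] → X  [on edge]
    (4,1)@(9, 3): e=[28,-16,20] → .
    (3,2)@(7, 5): e=[4,16,12] → X
    (4,2)@(9, 5): e=[20,0,12] → X  [on edge]
    (5,2)@(11, 5): e=[36,-16,12] → .
    (3,3)@(7, 7): e=[-4,32,4] → .
    (4,3)@(9, 7): e=[12,16,4] → X
    (5,3)@(11, 7): e=[28,0,4] → X  [on edge]
    (4,4)@(9, 9): e=[4,32,-4] → .
  covered (6 px):
    . . X . . .
    . . . X . .
    . . . X X .
    . . . . X X
    . . . . . .
    . . . . . .
    . . . . . .
T2:
  2·area = 18  (B↔C swapped to make it positive)
  edge (4, 8)→(4, 14): d=(0,6) inclusive
  edge (4, 14)→(1, 14): d=(-3,0) inclusive
  edge (1, 14)→(4, 8): d=(3,-6) inclusive
    (1,5)@(3, 11): e=[6,9,3] → X
    (2,5)@(5, 11): e=[-6,9,15] → .
    (1,6)@(3, 13): e=[6,3,9] → X
    (2,6)@(5, 13): e=[-6,3,21] → .
  covered (2 px):
    . . . . . .
    . . . . . .
    . . . . . .
    . . . . . .
    . . . . . .
    . X . . . .
    . X . . . .

Z-buffer (winner per pixel, '.' = empty):
  0 . 1 . . .
  0 0 . 1 . .
  0 0 0 1 1 .
  0 0 0 0 1 1
  0 0 0 0 0 .
  0 2 0 . . .
  0 2 . . . .

Final: 2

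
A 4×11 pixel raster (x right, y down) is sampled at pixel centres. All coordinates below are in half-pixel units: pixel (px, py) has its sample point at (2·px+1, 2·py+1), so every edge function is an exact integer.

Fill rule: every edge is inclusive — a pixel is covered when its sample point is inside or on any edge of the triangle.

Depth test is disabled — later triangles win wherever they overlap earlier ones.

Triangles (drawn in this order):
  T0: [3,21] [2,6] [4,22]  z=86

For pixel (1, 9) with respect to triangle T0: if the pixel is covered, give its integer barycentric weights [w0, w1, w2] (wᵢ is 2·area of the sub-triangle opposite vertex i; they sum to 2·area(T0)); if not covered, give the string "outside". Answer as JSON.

T0:
  2·area = 14
  edge (3, 21)→(2, 6): d=(-1,-15) inclusive
  edge (2, 6)→(4, 22): d=(2,16) inclusive
  edge (4, 22)→(3, 21): d=(-1,-1) inclusive
    (1,7)@(3, 15): e=[6,2,6] → █
    (2,7)@(5, 15): e=[36,-30,8] → ·
    (1,8)@(3, 17): e=[4,6,4] → █
    (2,8)@(5, 17): e=[34,-26,6] → ·
    (0,9)@(1, 19): e=[-28,42,0] → ·  [on edge]
    (1,9)@(3, 19): e=[2,10,2] → █
    (2,9)@(5, 19): e=[32,-22,4] → ·
    (1,10)@(3, 21): e=[0,14,0] → █  [on edge]
    (2,10)@(5, 21): e=[30,-18,2] → ·
  covered (4 px):
    · · · ·
    · · · ·
    · · · ·
    · · · ·
    · · · ·
    · · · ·
    · · · ·
    · █ · ·
    · █ · ·
    · █ · ·
    · █ · ·

Final: [10,2,2]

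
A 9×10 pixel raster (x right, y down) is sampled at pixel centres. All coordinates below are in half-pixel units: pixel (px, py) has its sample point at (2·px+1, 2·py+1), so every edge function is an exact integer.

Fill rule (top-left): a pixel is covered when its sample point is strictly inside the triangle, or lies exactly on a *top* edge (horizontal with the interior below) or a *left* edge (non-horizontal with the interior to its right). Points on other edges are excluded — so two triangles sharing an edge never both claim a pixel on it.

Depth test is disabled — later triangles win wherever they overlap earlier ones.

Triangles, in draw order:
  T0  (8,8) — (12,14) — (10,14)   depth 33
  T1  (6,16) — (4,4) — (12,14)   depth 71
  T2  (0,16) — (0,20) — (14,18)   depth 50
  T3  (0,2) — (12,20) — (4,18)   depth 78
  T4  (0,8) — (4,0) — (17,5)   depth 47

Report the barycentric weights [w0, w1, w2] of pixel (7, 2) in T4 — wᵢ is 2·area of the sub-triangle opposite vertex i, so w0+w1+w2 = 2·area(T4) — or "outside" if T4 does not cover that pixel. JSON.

T0:
  2·area = 12
  edge (8, 8)→(12, 14): d=(4,6) right/bottom  bias=-1
  edge (12, 14)→(10, 14): d=(-2,0) right/bottom  bias=-1
  edge (10, 14)→(8, 8): d=(-2,-6) top-left  bias=+0
    (3,2)@(7, 5): e=[-6,18,0] → ·  [on edge]
    (4,5)@(9, 11): e=[6,6,0] → █  [on edge]
    (5,5)@(11, 11): e=[-6,6,12] → ·
    (4,6)@(9, 13): e=[14,2,-4] → ·
    (5,6)@(11, 13): e=[2,2,8] → █
    (6,6)@(13, 13): e=[-10,2,20] → ·
    (5,7)@(11, 15): e=[10,-2,4] → ·
    (5,8)@(11, 17): e=[18,-6,0] → ·  [on edge]
  covered (2 px):
    · · · · · · · · ·
    · · · · · · · · ·
    · · · · · · · · ·
    · · · · · · · · ·
    · · · · · · · · ·
    · · · · █ · · · ·
    · · · · · █ · · ·
    · · · · · · · · ·
    · · · · · · · · ·
    · · · · · · · · ·
T1:
  2·area = 76
  edge (6, 16)→(4, 4): d=(-2,-12) top-left  bias=+0
  edge (4, 4)→(12, 14): d=(8,10) right/bottom  bias=-1
  edge (12, 14)→(6, 16): d=(-6,2) right/bottom  bias=-1
    (2,3)@(5, 7): e=[6,14,56] → █
    (3,3)@(7, 7): e=[30,-6,52] → ·
    (2,4)@(5, 9): e=[2,30,44] → █
    (3,4)@(7, 9): e=[26,10,40] → █
    (4,4)@(9, 9): e=[50,-10,36] → ·
    (2,5)@(5, 11): e=[-2,46,32] → ·
    (3,5)@(7, 11): e=[22,26,28] → █
    (4,5)@(9, 11): e=[46,6,24] → █
    (5,5)@(11, 11): e=[70,-14,20] → ·
    (3,6)@(7, 13): e=[18,42,16] → █
    (5,6)@(11, 13): e=[66,2,8] → █
    (6,6)@(13, 13): e=[90,-18,4] → ·
    (7,6)@(15, 13): e=[114,-38,0] → ·  [on edge]
    (4,7)@(9, 15): e=[38,38,0] → ·  [on edge]
    (1,8)@(3, 17): e=[-38,114,0] → ·  [on edge]
  covered (9 px):
    · · · · · · · · ·
    · · · · · · · · ·
    · · · · · · · · ·
    · · █ · · · · · ·
    · · █ █ · · · · ·
    · · · █ █ · · · ·
    · · · █ █ █ · · ·
    · · · █ · · · · ·
    · · · · · · · · ·
    · · · · · · · · ·
T2:
  2·area = 56  (B↔C swapped to make it positive)
  edge (0, 16)→(14, 18): d=(14,2) right/bottom  bias=-1
  edge (14, 18)→(0, 20): d=(-14,2) right/bottom  bias=-1
  edge (0, 20)→(0, 16): d=(0,-4) top-left  bias=+0
    (0,8)@(1, 17): e=[12,40,4] → █
    (1,8)@(3, 17): e=[8,36,12] → █
    (2,8)@(5, 17): e=[4,32,20] → █
    (3,8)@(7, 17): e=[0,28,28] → ·  [on edge]
    (0,9)@(1, 19): e=[40,12,4] → █
    (3,9)@(7, 19): e=[28,0,28] → ·  [on edge]
  covered (6 px):
    · · · · · · · · ·
    · · · · · · · · ·
    · · · · · · · · ·
    · · · · · · · · ·
    · · · · · · · · ·
    · · · · · · · · ·
    · · · · · · · · ·
    · · · · · · · · ·
    █ █ █ · · · · · ·
    █ █ █ · · · · · ·
T3:
  2·area = 120
  edge (0, 2)→(12, 20): d=(12,18) right/bottom  bias=-1
  edge (12, 20)→(4, 18): d=(-8,-2) top-left  bias=+0
  edge (4, 18)→(0, 2): d=(-4,-16) top-left  bias=+0
    (0,2)@(1, 5): e=[18,98,4] → █
    (1,2)@(3, 5): e=[-18,102,36] → ·
    (0,3)@(1, 7): e=[42,82,-4] → ·
    (1,3)@(3, 7): e=[6,86,28] → █
    (2,3)@(5, 7): e=[-30,90,60] → ·
    (1,4)@(3, 9): e=[30,70,20] → █
    (2,4)@(5, 9): e=[-6,74,52] → ·
    (1,5)@(3, 11): e=[54,54,12] → █
    (2,5)@(5, 11): e=[18,58,44] → █
    (3,5)@(7, 11): e=[-18,62,76] → ·
    (1,6)@(3, 13): e=[78,38,4] → █
    (3,6)@(7, 13): e=[6,46,68] → █
  covered (15 px):
    · · · · · · · · ·
    · · · · · · · · ·
    █ · · · · · · · ·
    · █ · · · · · · ·
    · █ · · · · · · ·
    · █ █ · · · · · ·
    · █ █ █ · · · · ·
    · · █ █ · · · · ·
    · · █ █ █ · · · ·
    · · · · █ █ · · ·
T4:
  2·area = 124
  edge (0, 8)→(4, 0): d=(4,-8) top-left  bias=+0
  edge (4, 0)→(17, 5): d=(13,5) right/bottom  bias=-1
  edge (17, 5)→(0, 8): d=(-17,3) right/bottom  bias=-1
    (2,0)@(5, 1): e=[12,8,104] → █
    (3,0)@(7, 1): e=[28,-2,98] → ·
    (1,1)@(3, 3): e=[4,44,76] → █
    (3,1)@(7, 3): e=[36,24,64] → █
    (4,1)@(9, 3): e=[52,14,58] → █
    (5,1)@(11, 3): e=[68,4,52] → █
    (6,1)@(13, 3): e=[84,-6,46] → ·
    (1,2)@(3, 5): e=[12,70,42] → █
    (6,2)@(13, 5): e=[92,20,12] → █
    (7,2)@(15, 5): e=[108,10,6] → █
    (8,2)@(17, 5): e=[124,0,0] → ·  [on edge]
    (0,3)@(1, 7): e=[4,106,14] → █
  covered (16 px):
    · · █ · · · · · ·
    · █ █ █ █ █ · · ·
    · █ █ █ █ █ █ █ ·
    █ █ █ · · · · · ·
    · · · · · · · · ·
    · · · · · · · · ·
    · · · · · · · · ·
    · · · · · · · · ·
    · · · · · · · · ·
    · · · · · · · · ·

Result: [10,6,108]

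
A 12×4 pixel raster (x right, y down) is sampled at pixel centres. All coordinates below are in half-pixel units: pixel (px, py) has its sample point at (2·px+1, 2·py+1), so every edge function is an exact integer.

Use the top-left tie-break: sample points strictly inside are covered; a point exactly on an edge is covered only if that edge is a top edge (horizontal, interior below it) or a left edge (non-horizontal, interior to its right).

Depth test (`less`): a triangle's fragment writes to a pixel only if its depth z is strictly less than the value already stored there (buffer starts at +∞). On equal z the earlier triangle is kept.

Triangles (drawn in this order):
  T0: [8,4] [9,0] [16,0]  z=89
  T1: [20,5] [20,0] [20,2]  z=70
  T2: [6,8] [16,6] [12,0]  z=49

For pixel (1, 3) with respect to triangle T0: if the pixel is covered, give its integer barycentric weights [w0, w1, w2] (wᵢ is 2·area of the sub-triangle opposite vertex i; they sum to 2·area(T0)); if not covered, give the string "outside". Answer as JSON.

T0:
  2·area = 28
  edge (8, 4)→(9, 0): d=(1,-4) top-left  bias=+0
  edge (9, 0)→(16, 0): d=(7,0) top-left  bias=+0
  edge (16, 0)→(8, 4): d=(-8,4) right/bottom  bias=-1
    (4,0)@(9, 1): e=[1,7,20] → #
    (5,0)@(11, 1): e=[9,7,12] → #
    (6,0)@(13, 1): e=[17,7,4] → #
    (7,0)@(15, 1): e=[25,7,-4] → ·
    (4,1)@(9, 3): e=[3,21,4] → #
    (5,1)@(11, 3): e=[11,21,-4] → ·
    (6,1)@(13, 3): e=[19,21,-12] → ·
    (4,2)@(9, 5): e=[5,35,-12] → ·
  covered (4 px):
    · · · · # # # · · · · ·
    · · · · # · · · · · · ·
    · · · · · · · · · · · ·
    · · · · · · · · · · · ·
T1:
  degenerate (2·area = 0) — covers nothing
T2:
  2·area = 68  (B↔C swapped to make it positive)
  edge (6, 8)→(12, 0): d=(6,-8) top-left  bias=+0
  edge (12, 0)→(16, 6): d=(4,6) right/bottom  bias=-1
  edge (16, 6)→(6, 8): d=(-10,2) right/bottom  bias=-1
    (5,1)@(11, 3): e=[10,18,40] → #
    (6,1)@(13, 3): e=[26,6,36] → #
    (7,1)@(15, 3): e=[42,-6,32] → ·
    (4,2)@(9, 5): e=[6,38,24] → #
    (7,2)@(15, 5): e=[54,2,12] → #
    (8,2)@(17, 5): e=[70,-10,8] → ·
    (10,2)@(21, 5): e=[102,-34,0] → ·  [on edge]
    (3,3)@(7, 7): e=[2,58,8] → #
    (5,3)@(11, 7): e=[34,34,0] → ·  [on edge]
    (6,3)@(13, 7): e=[50,22,-4] → ·
    (7,3)@(15, 7): e=[66,10,-8] → ·
  covered (8 px):
    · · · · · · · · · · · ·
    · · · · · # # · · · · ·
    · · · · # # # # · · · ·
    · · · # # · · · · · · ·

Final: "outside"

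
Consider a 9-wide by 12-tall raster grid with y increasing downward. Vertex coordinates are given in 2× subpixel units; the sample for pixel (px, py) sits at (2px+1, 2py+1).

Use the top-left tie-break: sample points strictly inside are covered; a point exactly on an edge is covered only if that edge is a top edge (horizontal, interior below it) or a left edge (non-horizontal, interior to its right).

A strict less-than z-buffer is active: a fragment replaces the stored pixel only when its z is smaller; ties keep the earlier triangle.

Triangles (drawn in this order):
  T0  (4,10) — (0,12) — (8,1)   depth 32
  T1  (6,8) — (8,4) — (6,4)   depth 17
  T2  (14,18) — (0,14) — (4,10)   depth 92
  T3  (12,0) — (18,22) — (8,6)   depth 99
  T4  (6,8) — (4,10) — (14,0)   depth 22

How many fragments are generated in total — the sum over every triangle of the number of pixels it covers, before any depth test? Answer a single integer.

T0:
  2·area = 28
  edge (4, 10)→(0, 12): d=(-4,2) right/bottom  bias=-1
  edge (0, 12)→(8, 1): d=(8,-11) top-left  bias=+0
  edge (8, 1)→(4, 10): d=(-4,9) right/bottom  bias=-1
    (3,1)@(7, 3): e=[22,5,1] → █
    (4,1)@(9, 3): e=[18,27,-17] → ·
    (3,2)@(7, 5): e=[14,21,-7] → ·
    (2,3)@(5, 7): e=[10,15,3] → █
    (3,3)@(7, 7): e=[6,37,-15] → ·
    (1,4)@(3, 9): e=[6,9,13] → █
    (2,4)@(5, 9): e=[2,31,-5] → ·
    (0,5)@(1, 11): e=[2,3,23] → █
    (1,5)@(3, 11): e=[-2,25,5] → ·
    (0,6)@(1, 13): e=[-6,19,15] → ·
  covered (4 px):
    · · · · · · · · ·
    · · · █ · · · · ·
    · · · · · · · · ·
    · · █ · · · · · ·
    · █ · · · · · · ·
    █ · · · · · · · ·
    · · · · · · · · ·
    · · · · · · · · ·
    · · · · · · · · ·
    · · · · · · · · ·
    · · · · · · · · ·
    · · · · · · · · ·
T1:
  2·area = 8  (B↔C swapped to make it positive)
  edge (6, 8)→(6, 4): d=(0,-4) top-left  bias=+0
  edge (6, 4)→(8, 4): d=(2,0) top-left  bias=+0
  edge (8, 4)→(6, 8): d=(-2,4) right/bottom  bias=-1
    (3,2)@(7, 5): e=[4,2,2] → █
    (4,2)@(9, 5): e=[12,2,-6] → ·
    (3,3)@(7, 7): e=[4,6,-2] → ·
  covered (1 px):
    · · · · · · · · ·
    · · · · · · · · ·
    · · · █ · · · · ·
    · · · · · · · · ·
    · · · · · · · · ·
    · · · · · · · · ·
    · · · · · · · · ·
    · · · · · · · · ·
    · · · · · · · · ·
    · · · · · · · · ·
    · · · · · · · · ·
    · · · · · · · · ·
T2:
  2·area = 72
  edge (14, 18)→(0, 14): d=(-14,-4) top-left  bias=+0
  edge (0, 14)→(4, 10): d=(4,-4) top-left  bias=+0
  edge (4, 10)→(14, 18): d=(10,8) right/bottom  bias=-1
    (6,0)@(13, 1): e=[234,0,-162] → ·  [on edge]
    (5,1)@(11, 3): e=[198,0,-126] → ·  [on edge]
    (4,2)@(9, 5): e=[162,0,-90] → ·  [on edge]
    (3,3)@(7, 7): e=[126,0,-54] → ·  [on edge]
    (2,4)@(5, 9): e=[90,0,-18] → ·  [on edge]
    (1,5)@(3, 11): e=[54,0,18] → █  [on edge]
    (2,5)@(5, 11): e=[62,8,2] → █
    (3,5)@(7, 11): e=[70,16,-14] → ·
    (0,6)@(1, 13): e=[18,0,54] → █  [on edge]
    (3,6)@(7, 13): e=[42,24,6] → █
    (4,6)@(9, 13): e=[50,32,-10] → ·
    (0,7)@(1, 15): e=[-10,8,74] → ·
  covered (10 px):
    · · · · · · · · ·
    · · · · · · · · ·
    · · · · · · · · ·
    · · · · · · · · ·
    · · · · · · · · ·
    · █ █ · · · · · ·
    █ █ █ █ · · · · ·
    · · █ █ █ · · · ·
    · · · · · █ · · ·
    · · · · · · · · ·
    · · · · · · · · ·
    · · · · · · · · ·
T3:
  2·area = 124
  edge (12, 0)→(18, 22): d=(6,22) right/bottom  bias=-1
  edge (18, 22)→(8, 6): d=(-10,-16) top-left  bias=+0
  edge (8, 6)→(12, 0): d=(4,-6) top-left  bias=+0
    (5,1)@(11, 3): e=[40,78,6] → █
    (6,1)@(13, 3): e=[-4,110,18] → ·
    (4,2)@(9, 5): e=[96,26,2] → █
    (6,2)@(13, 5): e=[8,90,26] → █
    (7,2)@(15, 5): e=[-36,122,38] → ·
    (4,3)@(9, 7): e=[108,6,10] → █
    (7,3)@(15, 7): e=[-24,102,46] → ·
    (4,4)@(9, 9): e=[120,-14,18] → ·
    (5,4)@(11, 9): e=[76,18,30] → █
    (7,4)@(15, 9): e=[-12,82,54] → ·
    (5,5)@(11, 11): e=[88,-2,38] → ·
    (6,5)@(13, 11): e=[44,30,50] → █
    (7,5)@(15, 11): e=[0,62,62] → ·  [on edge]
  covered (15 px):
    · · · · · · · · ·
    · · · · · █ · · ·
    · · · · █ █ █ · ·
    · · · · █ █ █ · ·
    · · · · · █ █ · ·
    · · · · · · █ · ·
    · · · · · · █ █ ·
    · · · · · · · █ ·
    · · · · · · · █ ·
    · · · · · · · · █
    · · · · · · · · ·
    · · · · · · · · ·
T4:
  degenerate (2·area = 0) — covers nothing

Answer: 30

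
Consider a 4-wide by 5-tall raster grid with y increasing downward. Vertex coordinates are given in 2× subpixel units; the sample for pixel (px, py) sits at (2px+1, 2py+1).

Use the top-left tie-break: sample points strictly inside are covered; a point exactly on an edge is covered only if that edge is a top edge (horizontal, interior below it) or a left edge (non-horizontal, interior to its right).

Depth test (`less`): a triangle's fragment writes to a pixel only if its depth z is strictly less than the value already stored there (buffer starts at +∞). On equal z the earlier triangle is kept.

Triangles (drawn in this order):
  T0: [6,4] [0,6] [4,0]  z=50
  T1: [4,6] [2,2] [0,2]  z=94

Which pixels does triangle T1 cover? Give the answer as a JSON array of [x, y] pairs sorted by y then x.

T0:
  2·area = 28
  edge (6, 4)→(0, 6): d=(-6,2) right/bottom  bias=-1
  edge (0, 6)→(4, 0): d=(4,-6) top-left  bias=+0
  edge (4, 0)→(6, 4): d=(2,4) right/bottom  bias=-1
    (1,1)@(3, 3): e=[12,6,10] → X
    (2,1)@(5, 3): e=[8,18,2] → X
    (3,1)@(7, 3): e=[4,30,-6] → .
    (0,2)@(1, 5): e=[4,2,22] → X
    (1,2)@(3, 5): e=[0,14,14] → .  [on edge]
    (2,2)@(5, 5): e=[-4,26,6] → .
    (0,3)@(1, 7): e=[-8,10,26] → .
  covered (3 px):
    . . . .
    . X X .
    X . . .
    . . . .
    . . . .
T1:
  2·area = 8  (B↔C swapped to make it positive)
  edge (4, 6)→(0, 2): d=(-4,-4) top-left  bias=+0
  edge (0, 2)→(2, 2): d=(2,0) top-left  bias=+0
  edge (2, 2)→(4, 6): d=(2,4) right/bottom  bias=-1
    (0,1)@(1, 3): e=[0,2,6] → X  [on edge]
    (1,1)@(3, 3): e=[8,2,-2] → .
    (0,2)@(1, 5): e=[-8,6,10] → .
    (1,2)@(3, 5): e=[0,6,2] → X  [on edge]
    (2,2)@(5, 5): e=[8,6,-6] → .
    (1,3)@(3, 7): e=[-8,10,6] → .
    (2,3)@(5, 7): e=[0,10,-2] → .  [on edge]
    (3,4)@(7, 9): e=[0,14,-6] → .  [on edge]
  covered (2 px):
    . . . .
    X . . .
    . X . .
    . . . .
    . . . .

Final: [[0,1],[1,2]]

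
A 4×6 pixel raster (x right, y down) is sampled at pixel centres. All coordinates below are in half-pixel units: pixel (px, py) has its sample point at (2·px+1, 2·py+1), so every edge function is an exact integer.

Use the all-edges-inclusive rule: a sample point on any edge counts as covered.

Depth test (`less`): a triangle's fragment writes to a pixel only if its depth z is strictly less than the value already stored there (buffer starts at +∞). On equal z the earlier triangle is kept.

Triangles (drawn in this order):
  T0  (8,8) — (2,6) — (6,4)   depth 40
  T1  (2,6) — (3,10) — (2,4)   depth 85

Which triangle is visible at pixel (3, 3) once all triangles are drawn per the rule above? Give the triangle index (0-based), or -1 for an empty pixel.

T0:
  2·area = 20
  edge (8, 8)→(2, 6): d=(-6,-2) inclusive
  edge (2, 6)→(6, 4): d=(4,-2) inclusive
  edge (6, 4)→(8, 8): d=(2,4) inclusive
    (2,2)@(5, 5): e=[12,2,6] → █
    (3,2)@(7, 5): e=[16,6,-2] → ·
    (2,3)@(5, 7): e=[0,10,10] → █  [on edge]
    (3,3)@(7, 7): e=[4,14,2] → █
    (2,4)@(5, 9): e=[-12,18,14] → ·
    (3,4)@(7, 9): e=[-8,22,6] → ·
  covered (3 px):
    · · · ·
    · · · ·
    · · █ ·
    · · █ █
    · · · ·
    · · · ·
T1:
  2·area = 2  (B↔C swapped to make it positive)
  edge (2, 6)→(2, 4): d=(0,-2) inclusive
  edge (2, 4)→(3, 10): d=(1,6) inclusive
  edge (3, 10)→(2, 6): d=(-1,-4) inclusive
  covered (0 px):
    · · · ·
    · · · ·
    · · · ·
    · · · ·
    · · · ·
    · · · ·

Z-buffer (winner per pixel, '.' = empty):
  . . . .
  . . . .
  . . 0 .
  . . 0 0
  . . . .
  . . . .

Final: 0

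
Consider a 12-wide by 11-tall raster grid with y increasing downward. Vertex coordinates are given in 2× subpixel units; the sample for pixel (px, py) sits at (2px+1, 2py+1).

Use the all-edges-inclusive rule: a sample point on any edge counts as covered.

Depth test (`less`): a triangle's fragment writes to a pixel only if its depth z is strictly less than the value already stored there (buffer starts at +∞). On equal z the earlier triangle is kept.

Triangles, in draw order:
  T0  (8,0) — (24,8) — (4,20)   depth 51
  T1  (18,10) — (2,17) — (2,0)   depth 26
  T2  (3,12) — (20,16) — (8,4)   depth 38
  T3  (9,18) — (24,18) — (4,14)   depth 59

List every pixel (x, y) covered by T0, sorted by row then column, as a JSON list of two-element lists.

T0:
  2·area = 352
  edge (8, 0)→(24, 8): d=(16,8) inclusive
  edge (24, 8)→(4, 20): d=(-20,12) inclusive
  edge (4, 20)→(8, 0): d=(4,-20) inclusive
    (4,0)@(9, 1): e=[8,320,24] → #
    (5,0)@(11, 1): e=[-8,296,64] → ·
    (4,1)@(9, 3): e=[40,280,32] → #
    (5,1)@(11, 3): e=[24,256,72] → #
    (6,1)@(13, 3): e=[8,232,112] → #
    (7,1)@(15, 3): e=[-8,208,152] → ·
    (3,2)@(7, 5): e=[88,264,0] → #  [on edge]
    (7,2)@(15, 5): e=[24,168,160] → #
    (8,2)@(17, 5): e=[8,144,200] → #
    (9,2)@(19, 5): e=[-8,120,240] → ·
    (3,3)@(7, 7): e=[120,224,8] → #
    (9,3)@(19, 7): e=[24,80,248] → #
    (9,5)@(19, 11): e=[88,0,264] → #  [on edge]
    (2,7)@(5, 15): e=[264,88,0] → #  [on edge]
    (4,8)@(9, 17): e=[264,0,88] → #  [on edge]
  covered (46 px):
    · · · · # · · · · · · ·
    · · · · # # # · · · · ·
    · · · # # # # # # · · ·
    · · · # # # # # # # # ·
    · · · # # # # # # # # ·
    · · · # # # # # # # · ·
    · · · # # # # # · · · ·
    · · # # # # · · · · · ·
    · · # # # · · · · · · ·
    · · # · · · · · · · · ·
    · · · · · · · · · · · ·
T1:
  2·area = 272
  edge (18, 10)→(2, 17): d=(-16,7) inclusive
  edge (2, 17)→(2, 0): d=(0,-17) inclusive
  edge (2, 0)→(18, 10): d=(16,10) inclusive
    (1,0)@(3, 1): e=[249,17,6] → #
    (2,0)@(5, 1): e=[235,51,-14] → ·
    (1,1)@(3, 3): e=[217,17,38] → #
    (2,1)@(5, 3): e=[203,51,18] → #
    (3,1)@(7, 3): e=[189,85,-2] → ·
    (1,2)@(3, 5): e=[185,17,70] → #
    (3,2)@(7, 5): e=[157,85,30] → #
    (4,2)@(9, 5): e=[143,119,10] → #
    (5,2)@(11, 5): e=[129,153,-10] → ·
    (1,3)@(3, 7): e=[153,17,102] → #
    (5,3)@(11, 7): e=[97,153,22] → #
    (6,3)@(13, 7): e=[83,187,2] → #
  covered (34 px):
    · # · · · · · · · · · ·
    · # # · · · · · · · · ·
    · # # # # · · · · · · ·
    · # # # # # # · · · · ·
    · # # # # # # # · · · ·
    · # # # # # # # · · · ·
    · # # # # # · · · · · ·
    · # # · · · · · · · · ·
    · · · · · · · · · · · ·
    · · · · · · · · · · · ·
    · · · · · · · · · · · ·
T2:
  2·area = 156  (B↔C swapped to make it positive)
  edge (3, 12)→(8, 4): d=(5,-8) inclusive
  edge (8, 4)→(20, 16): d=(12,12) inclusive
  edge (20, 16)→(3, 12): d=(-17,-4) inclusive
    (2,0)@(5, 1): e=[-39,0,195] → ·  [on edge]
    (3,1)@(7, 3): e=[-13,0,169] → ·  [on edge]
    (4,2)@(9, 5): e=[13,0,143] → #  [on edge]
    (5,2)@(11, 5): e=[29,-24,151] → ·
    (3,3)@(7, 7): e=[7,48,101] → #
    (5,3)@(11, 7): e=[39,0,117] → #  [on edge]
    (6,3)@(13, 7): e=[55,-24,125] → ·
    (2,4)@(5, 9): e=[1,96,59] → #
    (6,4)@(13, 9): e=[65,0,91] → #  [on edge]
    (7,4)@(15, 9): e=[81,-24,99] → ·
    (2,5)@(5, 11): e=[11,120,25] → #
    (7,5)@(15, 11): e=[91,0,65] → #  [on edge]
    (8,6)@(17, 13): e=[117,0,39] → #  [on edge]
    (9,7)@(19, 15): e=[143,0,13] → #  [on edge]
    (10,8)@(21, 17): e=[169,0,-13] → ·  [on edge]
    (11,9)@(23, 19): e=[195,0,-39] → ·  [on edge]
  covered (22 px):
    · · · · · · · · · · · ·
    · · · · · · · · · · · ·
    · · · · # · · · · · · ·
    · · · # # # · · · · · ·
    · · # # # # # · · · · ·
    · · # # # # # # · · · ·
    · · · · # # # # # · · ·
    · · · · · · · · # # · ·
    · · · · · · · · · · · ·
    · · · · · · · · · · · ·
    · · · · · · · · · · · ·
T3:
  2·area = 60  (B↔C swapped to make it positive)
  edge (9, 18)→(4, 14): d=(-5,-4) inclusive
  edge (4, 14)→(24, 18): d=(20,4) inclusive
  edge (24, 18)→(9, 18): d=(-15,0) inclusive
    (3,7)@(7, 15): e=[7,8,45] → #
    (4,7)@(9, 15): e=[15,0,45] → #  [on edge]
    (5,7)@(11, 15): e=[23,-8,45] → ·
    (3,8)@(7, 17): e=[-3,48,15] → ·
    (4,8)@(9, 17): e=[5,40,15] → #
    (5,8)@(11, 17): e=[13,32,15] → #
    (6,8)@(13, 17): e=[21,24,15] → #
    (7,8)@(15, 17): e=[29,16,15] → #
    (8,8)@(17, 17): e=[37,8,15] → #
    (9,8)@(19, 17): e=[45,0,15] → #  [on edge]
    (10,8)@(21, 17): e=[53,-8,15] → ·
    (4,9)@(9, 19): e=[-5,80,-15] → ·
  covered (8 px):
    · · · · · · · · · · · ·
    · · · · · · · · · · · ·
    · · · · · · · · · · · ·
    · · · · · · · · · · · ·
    · · · · · · · · · · · ·
    · · · · · · · · · · · ·
    · · · · · · · · · · · ·
    · · · # # · · · · · · ·
    · · · · # # # # # # · ·
    · · · · · · · · · · · ·
    · · · · · · · · · · · ·

Answer: [[4,0],[4,1],[5,1],[6,1],[3,2],[4,2],[5,2],[6,2],[7,2],[8,2],[3,3],[4,3],[5,3],[6,3],[7,3],[8,3],[9,3],[10,3],[3,4],[4,4],[5,4],[6,4],[7,4],[8,4],[9,4],[10,4],[3,5],[4,5],[5,5],[6,5],[7,5],[8,5],[9,5],[3,6],[4,6],[5,6],[6,6],[7,6],[2,7],[3,7],[4,7],[5,7],[2,8],[3,8],[4,8],[2,9]]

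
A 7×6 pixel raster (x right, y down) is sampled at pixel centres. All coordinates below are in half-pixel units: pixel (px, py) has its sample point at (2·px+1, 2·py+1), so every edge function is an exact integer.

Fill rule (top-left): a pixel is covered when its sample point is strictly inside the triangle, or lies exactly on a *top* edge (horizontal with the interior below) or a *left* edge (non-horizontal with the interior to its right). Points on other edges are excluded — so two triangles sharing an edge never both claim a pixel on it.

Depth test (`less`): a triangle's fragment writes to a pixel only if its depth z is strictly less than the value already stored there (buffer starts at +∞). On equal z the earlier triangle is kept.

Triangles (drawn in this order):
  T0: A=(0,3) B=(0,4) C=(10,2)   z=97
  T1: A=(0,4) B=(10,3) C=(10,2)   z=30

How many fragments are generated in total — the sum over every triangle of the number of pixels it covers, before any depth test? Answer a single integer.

T0:
  2·area = 10  (B↔C swapped to make it positive)
  edge (0, 3)→(10, 2): d=(10,-1) top-left  bias=+0
  edge (10, 2)→(0, 4): d=(-10,2) right/bottom  bias=-1
  edge (0, 4)→(0, 3): d=(0,-1) top-left  bias=+0
    (0,1)@(1, 3): e=[1,8,1] → #
    (1,1)@(3, 3): e=[3,4,3] → #
    (2,1)@(5, 3): e=[5,0,5] → ·  [on edge]
    (0,2)@(1, 5): e=[21,-12,1] → ·
    (1,2)@(3, 5): e=[23,-16,3] → ·
  covered (2 px):
    · · · · · · ·
    # # · · · · ·
    · · · · · · ·
    · · · · · · ·
    · · · · · · ·
    · · · · · · ·
T1:
  2·area = 10  (B↔C swapped to make it positive)
  edge (0, 4)→(10, 2): d=(10,-2) top-left  bias=+0
  edge (10, 2)→(10, 3): d=(0,1) right/bottom  bias=-1
  edge (10, 3)→(0, 4): d=(-10,1) right/bottom  bias=-1
    (2,1)@(5, 3): e=[0,5,5] → #  [on edge]
    (3,1)@(7, 3): e=[4,3,3] → #
    (4,1)@(9, 3): e=[8,1,1] → #
    (5,1)@(11, 3): e=[12,-1,-1] → ·
    (2,2)@(5, 5): e=[20,5,-15] → ·
    (3,2)@(7, 5): e=[24,3,-17] → ·
    (4,2)@(9, 5): e=[28,1,-19] → ·
  covered (3 px):
    · · · · · · ·
    · · # # # · ·
    · · · · · · ·
    · · · · · · ·
    · · · · · · ·
    · · · · · · ·

Answer: 5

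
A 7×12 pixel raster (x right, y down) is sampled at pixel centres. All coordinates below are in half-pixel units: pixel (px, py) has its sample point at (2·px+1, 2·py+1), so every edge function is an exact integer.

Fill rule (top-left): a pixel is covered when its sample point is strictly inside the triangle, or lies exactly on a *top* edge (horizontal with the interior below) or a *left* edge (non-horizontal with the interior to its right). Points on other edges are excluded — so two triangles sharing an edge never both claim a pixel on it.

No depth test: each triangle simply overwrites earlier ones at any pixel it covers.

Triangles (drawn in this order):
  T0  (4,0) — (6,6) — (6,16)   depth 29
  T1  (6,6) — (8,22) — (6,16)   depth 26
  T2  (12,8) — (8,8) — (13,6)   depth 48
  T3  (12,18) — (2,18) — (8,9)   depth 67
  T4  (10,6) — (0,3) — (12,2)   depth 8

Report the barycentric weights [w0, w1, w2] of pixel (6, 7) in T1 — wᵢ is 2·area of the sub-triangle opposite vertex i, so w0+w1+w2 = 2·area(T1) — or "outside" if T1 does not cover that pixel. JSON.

T0:
  2·area = 20
  edge (4, 0)→(6, 6): d=(2,6) right/bottom  bias=-1
  edge (6, 6)→(6, 16): d=(0,10) right/bottom  bias=-1
  edge (6, 16)→(4, 0): d=(-2,-16) top-left  bias=+0
    (2,1)@(5, 3): e=[0,10,10] → ·  [on edge]
    (2,2)@(5, 5): e=[4,10,6] → #
    (3,2)@(7, 5): e=[-8,-10,38] → ·
    (2,3)@(5, 7): e=[8,10,2] → #
    (3,3)@(7, 7): e=[-4,-10,34] → ·
    (2,4)@(5, 9): e=[12,10,-2] → ·
    (3,4)@(7, 9): e=[0,-10,30] → ·  [on edge]
    (4,7)@(9, 15): e=[0,-30,50] → ·  [on edge]
    (5,10)@(11, 21): e=[0,-50,70] → ·  [on edge]
  covered (2 px):
    · · · · · · ·
    · · · · · · ·
    · · # · · · ·
    · · # · · · ·
    · · · · · · ·
    · · · · · · ·
    · · · · · · ·
    · · · · · · ·
    · · · · · · ·
    · · · · · · ·
    · · · · · · ·
    · · · · · · ·
T1:
  2·area = 20
  edge (6, 6)→(8, 22): d=(2,16) right/bottom  bias=-1
  edge (8, 22)→(6, 16): d=(-2,-6) top-left  bias=+0
  edge (6, 16)→(6, 6): d=(0,-10) top-left  bias=+0
    (0,0)@(1, 1): e=[70,0,-50] → ·  [on edge]
    (1,3)@(3, 7): e=[50,0,-30] → ·  [on edge]
    (2,6)@(5, 13): e=[30,0,-10] → ·  [on edge]
    (3,7)@(7, 15): e=[2,8,10] → #
    (4,7)@(9, 15): e=[-30,20,30] → ·
    (3,8)@(7, 17): e=[6,4,10] → #
    (4,8)@(9, 17): e=[-26,16,30] → ·
    (3,9)@(7, 19): e=[10,0,10] → #  [on edge]
    (4,9)@(9, 19): e=[-22,12,30] → ·
    (3,10)@(7, 21): e=[14,-4,10] → ·
  covered (3 px):
    · · · · · · ·
    · · · · · · ·
    · · · · · · ·
    · · · · · · ·
    · · · · · · ·
    · · · · · · ·
    · · · · · · ·
    · · · # · · ·
    · · · # · · ·
    · · · # · · ·
    · · · · · · ·
    · · · · · · ·
T2:
  2·area = 8
  edge (12, 8)→(8, 8): d=(-4,0) right/bottom  bias=-1
  edge (8, 8)→(13, 6): d=(5,-2) top-left  bias=+0
  edge (13, 6)→(12, 8): d=(-1,2) right/bottom  bias=-1
    (5,3)@(11, 7): e=[4,1,3] → #
    (6,3)@(13, 7): e=[4,5,-1] → ·
    (5,4)@(11, 9): e=[-4,11,1] → ·
  covered (1 px):
    · · · · · · ·
    · · · · · · ·
    · · · · · · ·
    · · · · · # ·
    · · · · · · ·
    · · · · · · ·
    · · · · · · ·
    · · · · · · ·
    · · · · · · ·
    · · · · · · ·
    · · · · · · ·
    · · · · · · ·
T3:
  2·area = 90
  edge (12, 18)→(2, 18): d=(-10,0) right/bottom  bias=-1
  edge (2, 18)→(8, 9): d=(6,-9) top-left  bias=+0
  edge (8, 9)→(12, 18): d=(4,9) right/bottom  bias=-1
    (3,5)@(7, 11): e=[70,3,17] → #
    (4,5)@(9, 11): e=[70,21,-1] → ·
    (3,6)@(7, 13): e=[50,15,25] → #
    (4,6)@(9, 13): e=[50,33,7] → #
    (5,6)@(11, 13): e=[50,51,-11] → ·
    (2,7)@(5, 15): e=[30,9,51] → #
    (5,7)@(11, 15): e=[30,63,-3] → ·
    (1,8)@(3, 17): e=[10,3,77] → #
    (5,8)@(11, 17): e=[10,75,5] → #
    (6,8)@(13, 17): e=[10,93,-13] → ·
    (1,9)@(3, 19): e=[-10,15,85] → ·
    (2,9)@(5, 19): e=[-10,33,67] → ·
  covered (11 px):
    · · · · · · ·
    · · · · · · ·
    · · · · · · ·
    · · · · · · ·
    · · · · · · ·
    · · · # · · ·
    · · · # # · ·
    · · # # # · ·
    · # # # # # ·
    · · · · · · ·
    · · · · · · ·
    · · · · · · ·
T4:
  2·area = 46
  edge (10, 6)→(0, 3): d=(-10,-3) top-left  bias=+0
  edge (0, 3)→(12, 2): d=(12,-1) top-left  bias=+0
  edge (12, 2)→(10, 6): d=(-2,4) right/bottom  bias=-1
    (0,1)@(1, 3): e=[3,1,42] → #
    (1,1)@(3, 3): e=[9,3,34] → #
    (2,1)@(5, 3): e=[15,5,26] → #
    (3,1)@(7, 3): e=[21,7,18] → #
    (4,1)@(9, 3): e=[27,9,10] → #
    (5,1)@(11, 3): e=[33,11,2] → #
    (6,1)@(13, 3): e=[39,13,-6] → ·
    (0,2)@(1, 5): e=[-17,25,38] → ·
    (1,2)@(3, 5): e=[-11,27,30] → ·
    (2,2)@(5, 5): e=[-5,29,22] → ·
    (3,2)@(7, 5): e=[1,31,14] → #
    (5,2)@(11, 5): e=[13,35,-2] → ·
  covered (8 px):
    · · · · · · ·
    # # # # # # ·
    · · · # # · ·
    · · · · · · ·
    · · · · · · ·
    · · · · · · ·
    · · · · · · ·
    · · · · · · ·
    · · · · · · ·
    · · · · · · ·
    · · · · · · ·
    · · · · · · ·

Result: "outside"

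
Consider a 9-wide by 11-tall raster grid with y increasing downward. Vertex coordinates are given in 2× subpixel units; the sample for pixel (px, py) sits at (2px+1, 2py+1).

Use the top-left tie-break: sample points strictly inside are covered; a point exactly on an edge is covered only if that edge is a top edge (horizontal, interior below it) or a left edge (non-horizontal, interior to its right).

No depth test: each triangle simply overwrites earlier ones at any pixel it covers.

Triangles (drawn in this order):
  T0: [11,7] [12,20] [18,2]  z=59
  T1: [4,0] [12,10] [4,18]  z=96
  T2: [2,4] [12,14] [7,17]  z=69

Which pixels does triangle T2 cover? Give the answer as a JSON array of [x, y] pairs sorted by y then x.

T0:
  2·area = 96  (B↔C swapped to make it positive)
  edge (11, 7)→(18, 2): d=(7,-5) top-left  bias=+0
  edge (18, 2)→(12, 20): d=(-6,18) right/bottom  bias=-1
  edge (12, 20)→(11, 7): d=(-1,-13) top-left  bias=+0
    (8,1)@(17, 3): e=[2,12,82] → X
    (7,2)@(15, 5): e=[6,36,54] → X
    (8,2)@(17, 5): e=[16,0,80] → .  [on edge]
    (5,3)@(11, 7): e=[0,96,0] → X  [on edge]
    (6,3)@(13, 7): e=[10,60,26] → X
    (8,3)@(17, 7): e=[30,-12,78] → .
    (5,4)@(11, 9): e=[14,84,-2] → .
    (6,4)@(13, 9): e=[24,48,24] → X
    (8,4)@(17, 9): e=[44,-24,76] → .
    (6,5)@(13, 11): e=[38,36,22] → X
    (7,5)@(15, 11): e=[48,0,48] → .  [on edge]
    (6,6)@(13, 13): e=[52,24,20] → X
    (6,8)@(13, 17): e=[80,0,16] → .  [on edge]
  covered (10 px):
    . . . . . . . . .
    . . . . . . . . X
    . . . . . . . X .
    . . . . . X X X .
    . . . . . . X X .
    . . . . . . X . .
    . . . . . . X . .
    . . . . . . X . .
    . . . . . . . . .
    . . . . . . . . .
    . . . . . . . . .
T1:
  2·area = 144
  edge (4, 0)→(12, 10): d=(8,10) right/bottom  bias=-1
  edge (12, 10)→(4, 18): d=(-8,8) right/bottom  bias=-1
  edge (4, 18)→(4, 0): d=(0,-18) top-left  bias=+0
    (2,1)@(5, 3): e=[14,112,18] → X
    (3,1)@(7, 3): e=[-6,96,54] → .
    (2,2)@(5, 5): e=[30,96,18] → X
    (3,2)@(7, 5): e=[10,80,54] → X
    (4,2)@(9, 5): e=[-10,64,90] → .
    (8,2)@(17, 5): e=[-90,0,234] → .  [on edge]
    (2,3)@(5, 7): e=[46,80,18] → X
    (4,3)@(9, 7): e=[6,48,90] → X
    (5,3)@(11, 7): e=[-14,32,126] → .
    (7,3)@(15, 7): e=[-54,0,198] → .  [on edge]
    (2,4)@(5, 9): e=[62,64,18] → X
    (5,4)@(11, 9): e=[2,16,126] → X
    (6,4)@(13, 9): e=[-18,0,162] → .  [on edge]
    (5,5)@(11, 11): e=[18,0,126] → .  [on edge]
    (4,6)@(9, 13): e=[54,0,90] → .  [on edge]
    (3,7)@(7, 15): e=[90,0,54] → .  [on edge]
    (2,8)@(5, 17): e=[126,0,18] → .  [on edge]
    (1,9)@(3, 19): e=[162,0,-18] → .  [on edge]
    (0,10)@(1, 21): e=[198,0,-54] → .  [on edge]
  covered (16 px):
    . . . . . . . . .
    . . X . . . . . .
    . . X X . . . . .
    . . X X X . . . .
    . . X X X X . . .
    . . X X X . . . .
    . . X X . . . . .
    . . X . . . . . .
    . . . . . . . . .
    . . . . . . . . .
    . . . . . . . . .
T2:
  2·area = 80
  edge (2, 4)→(12, 14): d=(10,10) right/bottom  bias=-1
  edge (12, 14)→(7, 17): d=(-5,3) right/bottom  bias=-1
  edge (7, 17)→(2, 4): d=(-5,-13) top-left  bias=+0
    (0,1)@(1, 3): e=[0,88,-8] → .  [on edge]
    (1,2)@(3, 5): e=[0,72,8] → .  [on edge]
    (2,3)@(5, 7): e=[0,56,24] → .  [on edge]
    (2,4)@(5, 9): e=[20,46,14] → X
    (3,4)@(7, 9): e=[0,40,40] → .  [on edge]
    (2,5)@(5, 11): e=[40,36,4] → X
    (3,5)@(7, 11): e=[20,30,30] → X
    (4,5)@(9, 11): e=[0,24,56] → .  [on edge]
    (8,5)@(17, 11): e=[-80,0,160] → .  [on edge]
    (2,6)@(5, 13): e=[60,26,-6] → .
    (3,6)@(7, 13): e=[40,20,20] → X
    (4,6)@(9, 13): e=[20,14,46] → X
    (5,6)@(11, 13): e=[0,8,72] → .  [on edge]
    (6,7)@(13, 15): e=[0,-8,88] → .  [on edge]
    (3,8)@(7, 17): e=[80,0,0] → .  [on edge]
    (7,8)@(15, 17): e=[0,-24,104] → .  [on edge]
    (8,9)@(17, 19): e=[0,-40,120] → .  [on edge]
  covered (7 px):
    . . . . . . . . .
    . . . . . . . . .
    . . . . . . . . .
    . . . . . . . . .
    . . X . . . . . .
    . . X X . . . . .
    . . . X X . . . .
    . . . X X . . . .
    . . . . . . . . .
    . . . . . . . . .
    . . . . . . . . .

Result: [[2,4],[2,5],[3,5],[3,6],[4,6],[3,7],[4,7]]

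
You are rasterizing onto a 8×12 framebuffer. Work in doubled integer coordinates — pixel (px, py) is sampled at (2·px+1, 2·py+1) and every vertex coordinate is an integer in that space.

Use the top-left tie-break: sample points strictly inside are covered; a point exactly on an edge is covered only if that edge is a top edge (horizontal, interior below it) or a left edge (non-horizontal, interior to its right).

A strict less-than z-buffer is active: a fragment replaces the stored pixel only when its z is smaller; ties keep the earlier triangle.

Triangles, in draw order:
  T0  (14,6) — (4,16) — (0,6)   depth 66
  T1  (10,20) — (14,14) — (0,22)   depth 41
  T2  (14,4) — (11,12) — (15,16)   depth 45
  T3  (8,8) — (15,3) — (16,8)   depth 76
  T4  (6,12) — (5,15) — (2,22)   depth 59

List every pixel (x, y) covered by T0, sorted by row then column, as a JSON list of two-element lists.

T0:
  2·area = 140
  edge (14, 6)→(4, 16): d=(-10,10) right/bottom  bias=-1
  edge (4, 16)→(0, 6): d=(-4,-10) top-left  bias=+0
  edge (0, 6)→(14, 6): d=(14,0) top-left  bias=+0
    (7,2)@(15, 5): e=[0,154,-14] → ·  [on edge]
    (0,3)@(1, 7): e=[120,6,14] → █
    (1,3)@(3, 7): e=[100,26,14] → █
    (2,3)@(5, 7): e=[80,46,14] → █
    (3,3)@(7, 7): e=[60,66,14] → █
    (4,3)@(9, 7): e=[40,86,14] → █
    (5,3)@(11, 7): e=[20,106,14] → █
    (6,3)@(13, 7): e=[0,126,14] → ·  [on edge]
    (0,4)@(1, 9): e=[100,-2,42] → ·
    (1,4)@(3, 9): e=[80,18,42] → █
    (5,4)@(11, 9): e=[0,98,42] → ·  [on edge]
    (1,5)@(3, 11): e=[60,10,70] → █
    (4,5)@(9, 11): e=[0,70,70] → ·  [on edge]
    (3,6)@(7, 13): e=[0,42,98] → ·  [on edge]
    (2,7)@(5, 15): e=[0,14,126] → ·  [on edge]
    (1,8)@(3, 17): e=[0,-14,154] → ·  [on edge]
    (0,9)@(1, 19): e=[0,-42,182] → ·  [on edge]
  covered (15 px):
    · · · · · · · ·
    · · · · · · · ·
    · · · · · · · ·
    █ █ █ █ █ █ · ·
    · █ █ █ █ · · ·
    · █ █ █ · · · ·
    · █ █ · · · · ·
    · · · · · · · ·
    · · · · · · · ·
    · · · · · · · ·
    · · · · · · · ·
    · · · · · · · ·
T1:
  2·area = 52  (B↔C swapped to make it positive)
  edge (10, 20)→(0, 22): d=(-10,2) right/bottom  bias=-1
  edge (0, 22)→(14, 14): d=(14,-8) top-left  bias=+0
  edge (14, 14)→(10, 20): d=(-4,6) right/bottom  bias=-1
    (6,7)@(13, 15): e=[44,6,2] → █
    (7,7)@(15, 15): e=[40,22,-10] → ·
    (4,8)@(9, 17): e=[32,2,18] → █
    (5,8)@(11, 17): e=[28,18,6] → █
    (6,8)@(13, 17): e=[24,34,-6] → ·
    (3,9)@(7, 19): e=[16,14,22] → █
    (5,9)@(11, 19): e=[8,46,-2] → ·
    (7,9)@(15, 19): e=[0,78,-26] → ·  [on edge]
    (1,10)@(3, 21): e=[4,10,38] → █
    (2,10)@(5, 21): e=[0,26,26] → ·  [on edge]
    (3,10)@(7, 21): e=[-4,42,14] → ·
    (4,10)@(9, 21): e=[-8,58,2] → ·
  covered (6 px):
    · · · · · · · ·
    · · · · · · · ·
    · · · · · · · ·
    · · · · · · · ·
    · · · · · · · ·
    · · · · · · · ·
    · · · · · · · ·
    · · · · · · █ ·
    · · · · █ █ · ·
    · · · █ █ · · ·
    · █ · · · · · ·
    · · · · · · · ·
T2:
  2·area = 44  (B↔C swapped to make it positive)
  edge (14, 4)→(15, 16): d=(1,12) right/bottom  bias=-1
  edge (15, 16)→(11, 12): d=(-4,-4) top-left  bias=+0
  edge (11, 12)→(14, 4): d=(3,-8) top-left  bias=+0
    (6,3)@(13, 7): e=[15,28,1] → █
    (7,3)@(15, 7): e=[-9,36,17] → ·
    (6,4)@(13, 9): e=[17,20,7] → █
    (7,4)@(15, 9): e=[-7,28,23] → ·
    (6,5)@(13, 11): e=[19,12,13] → █
    (7,5)@(15, 11): e=[-5,20,29] → ·
    (6,6)@(13, 13): e=[21,4,19] → █
    (7,6)@(15, 13): e=[-3,12,35] → ·
    (6,7)@(13, 15): e=[23,-4,25] → ·
  covered (4 px):
    · · · · · · · ·
    · · · · · · · ·
    · · · · · · · ·
    · · · · · · █ ·
    · · · · · · █ ·
    · · · · · · █ ·
    · · · · · · █ ·
    · · · · · · · ·
    · · · · · · · ·
    · · · · · · · ·
    · · · · · · · ·
    · · · · · · · ·
T3:
  2·area = 40
  edge (8, 8)→(15, 3): d=(7,-5) top-left  bias=+0
  edge (15, 3)→(16, 8): d=(1,5) right/bottom  bias=-1
  edge (16, 8)→(8, 8): d=(-8,0) right/bottom  bias=-1
    (7,1)@(15, 3): e=[0,0,40] → ·  [on edge]
    (6,2)@(13, 5): e=[4,12,24] → █
    (7,2)@(15, 5): e=[14,2,24] → █
    (5,3)@(11, 7): e=[8,24,8] → █
    (5,4)@(11, 9): e=[22,26,-8] → ·
    (6,4)@(13, 9): e=[32,16,-8] → ·
    (7,4)@(15, 9): e=[42,6,-8] → ·
    (0,6)@(1, 13): e=[0,80,-40] → ·  [on edge]
  covered (5 px):
    · · · · · · · ·
    · · · · · · · ·
    · · · · · · █ █
    · · · · · █ █ █
    · · · · · · · ·
    · · · · · · · ·
    · · · · · · · ·
    · · · · · · · ·
    · · · · · · · ·
    · · · · · · · ·
    · · · · · · · ·
    · · · · · · · ·
T4:
  2·area = 2
  edge (6, 12)→(5, 15): d=(-1,3) right/bottom  bias=-1
  edge (5, 15)→(2, 22): d=(-3,7) right/bottom  bias=-1
  edge (2, 22)→(6, 12): d=(4,-10) top-left  bias=+0
    (5,0)@(11, 1): e=[-4,0,6] → ·  [on edge]
    (4,1)@(9, 3): e=[0,8,-6] → ·  [on edge]
    (3,4)@(7, 9): e=[0,4,-2] → ·  [on edge]
    (2,7)@(5, 15): e=[0,0,2] → ·  [on edge]
    (1,10)@(3, 21): e=[0,-4,6] → ·  [on edge]
  covered (0 px):
    · · · · · · · ·
    · · · · · · · ·
    · · · · · · · ·
    · · · · · · · ·
    · · · · · · · ·
    · · · · · · · ·
    · · · · · · · ·
    · · · · · · · ·
    · · · · · · · ·
    · · · · · · · ·
    · · · · · · · ·
    · · · · · · · ·

Answer: [[0,3],[1,3],[2,3],[3,3],[4,3],[5,3],[1,4],[2,4],[3,4],[4,4],[1,5],[2,5],[3,5],[1,6],[2,6]]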